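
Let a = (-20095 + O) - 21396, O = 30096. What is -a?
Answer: 11395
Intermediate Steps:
a = -11395 (a = (-20095 + 30096) - 21396 = 10001 - 21396 = -11395)
-a = -1*(-11395) = 11395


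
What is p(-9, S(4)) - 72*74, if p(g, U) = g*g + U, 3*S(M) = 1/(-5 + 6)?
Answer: -15740/3 ≈ -5246.7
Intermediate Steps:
S(M) = ⅓ (S(M) = 1/(3*(-5 + 6)) = (⅓)/1 = (⅓)*1 = ⅓)
p(g, U) = U + g² (p(g, U) = g² + U = U + g²)
p(-9, S(4)) - 72*74 = (⅓ + (-9)²) - 72*74 = (⅓ + 81) - 5328 = 244/3 - 5328 = -15740/3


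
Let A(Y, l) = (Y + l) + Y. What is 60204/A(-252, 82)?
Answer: -30102/211 ≈ -142.66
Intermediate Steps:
A(Y, l) = l + 2*Y
60204/A(-252, 82) = 60204/(82 + 2*(-252)) = 60204/(82 - 504) = 60204/(-422) = 60204*(-1/422) = -30102/211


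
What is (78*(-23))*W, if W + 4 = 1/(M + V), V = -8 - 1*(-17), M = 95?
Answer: 28635/4 ≈ 7158.8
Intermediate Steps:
V = 9 (V = -8 + 17 = 9)
W = -415/104 (W = -4 + 1/(95 + 9) = -4 + 1/104 = -415/104 ≈ -3.9904)
(78*(-23))*W = (78*(-23))*(-415/104) = -1794*(-415/104) = 28635/4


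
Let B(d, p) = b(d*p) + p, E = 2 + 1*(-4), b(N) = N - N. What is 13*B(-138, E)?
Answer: -26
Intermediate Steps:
b(N) = 0
E = -2 (E = 2 - 4 = -2)
B(d, p) = p (B(d, p) = 0 + p = p)
13*B(-138, E) = 13*(-2) = -26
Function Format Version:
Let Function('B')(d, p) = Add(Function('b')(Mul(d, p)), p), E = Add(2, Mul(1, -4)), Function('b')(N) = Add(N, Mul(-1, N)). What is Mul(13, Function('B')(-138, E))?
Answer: -26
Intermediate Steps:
Function('b')(N) = 0
E = -2 (E = Add(2, -4) = -2)
Function('B')(d, p) = p (Function('B')(d, p) = Add(0, p) = p)
Mul(13, Function('B')(-138, E)) = Mul(13, -2) = -26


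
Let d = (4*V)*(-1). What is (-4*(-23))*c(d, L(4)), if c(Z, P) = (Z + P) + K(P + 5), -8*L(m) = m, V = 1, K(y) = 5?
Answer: 46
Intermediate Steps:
L(m) = -m/8
d = -4 (d = (4*1)*(-1) = 4*(-1) = -4)
c(Z, P) = 5 + P + Z (c(Z, P) = (Z + P) + 5 = (P + Z) + 5 = 5 + P + Z)
(-4*(-23))*c(d, L(4)) = (-4*(-23))*(5 - ⅛*4 - 4) = 92*(5 - ½ - 4) = 92*(½) = 46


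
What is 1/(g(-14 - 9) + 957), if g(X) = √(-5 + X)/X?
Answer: 506253/484484149 + 46*I*√7/484484149 ≈ 0.0010449 + 2.512e-7*I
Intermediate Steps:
g(X) = √(-5 + X)/X
1/(g(-14 - 9) + 957) = 1/(√(-5 + (-14 - 9))/(-14 - 9) + 957) = 1/(√(-5 - 23)/(-23) + 957) = 1/(-2*I*√7/23 + 957) = 1/(957 - 2*I*√7/23)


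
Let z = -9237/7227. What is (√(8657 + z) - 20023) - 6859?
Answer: -26882 + √50231586306/2409 ≈ -26789.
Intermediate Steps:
z = -3079/2409 (z = -9237*1/7227 = -3079/2409 ≈ -1.2781)
(√(8657 + z) - 20023) - 6859 = (√(8657 - 3079/2409) - 20023) - 6859 = (√(20851634/2409) - 20023) - 6859 = (√50231586306/2409 - 20023) - 6859 = (-20023 + √50231586306/2409) - 6859 = -26882 + √50231586306/2409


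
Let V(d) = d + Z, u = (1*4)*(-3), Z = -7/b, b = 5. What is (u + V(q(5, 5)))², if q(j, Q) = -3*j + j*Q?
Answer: 289/25 ≈ 11.560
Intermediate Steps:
q(j, Q) = -3*j + Q*j
Z = -7/5 ≈ -1.4000
u = -12 (u = 4*(-3) = -12)
V(d) = -7/5 + d (V(d) = d - 7/5 = -7/5 + d)
(u + V(q(5, 5)))² = (-12 + (-7/5 + 5*(-3 + 5)))² = (-12 + (-7/5 + 5*2))² = (-12 + (-7/5 + 10))² = (-12 + 43/5)² = (-17/5)² = 289/25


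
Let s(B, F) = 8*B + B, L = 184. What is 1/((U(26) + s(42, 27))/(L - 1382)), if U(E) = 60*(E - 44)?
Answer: 599/351 ≈ 1.7066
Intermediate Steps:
U(E) = -2640 + 60*E (U(E) = 60*(-44 + E) = -2640 + 60*E)
s(B, F) = 9*B
1/((U(26) + s(42, 27))/(L - 1382)) = 1/(((-2640 + 60*26) + 9*42)/(184 - 1382)) = 1/(((-2640 + 1560) + 378)/(-1198)) = 1/((-1080 + 378)*(-1/1198)) = 1/(-702*(-1/1198)) = 1/(351/599) = 599/351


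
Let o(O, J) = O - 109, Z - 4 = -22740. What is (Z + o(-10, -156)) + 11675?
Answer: -11180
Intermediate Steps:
Z = -22736 (Z = 4 - 22740 = -22736)
o(O, J) = -109 + O
(Z + o(-10, -156)) + 11675 = (-22736 + (-109 - 10)) + 11675 = (-22736 - 119) + 11675 = -22855 + 11675 = -11180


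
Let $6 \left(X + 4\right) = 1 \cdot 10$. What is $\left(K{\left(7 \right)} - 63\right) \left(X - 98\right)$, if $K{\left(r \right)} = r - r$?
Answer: $6321$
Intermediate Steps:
$K{\left(r \right)} = 0$
$X = - \frac{7}{3}$ ($X = -4 + \frac{1 \cdot 10}{6} = -4 + \frac{1}{6} \cdot 10 = -4 + \frac{5}{3} = - \frac{7}{3} \approx -2.3333$)
$\left(K{\left(7 \right)} - 63\right) \left(X - 98\right) = \left(0 - 63\right) \left(- \frac{7}{3} - 98\right) = \left(-63\right) \left(- \frac{301}{3}\right) = 6321$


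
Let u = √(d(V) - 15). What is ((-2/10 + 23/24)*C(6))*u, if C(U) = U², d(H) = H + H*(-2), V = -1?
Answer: 273*I*√14/10 ≈ 102.15*I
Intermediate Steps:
d(H) = -H (d(H) = H - 2*H = -H)
u = I*√14 (u = √(-1*(-1) - 15) = √(1 - 15) = √(-14) = I*√14 ≈ 3.7417*I)
((-2/10 + 23/24)*C(6))*u = ((-2/10 + 23/24)*6²)*(I*√14) = ((-2*⅒ + 23*(1/24))*36)*(I*√14) = ((-⅕ + 23/24)*36)*(I*√14) = ((91/120)*36)*(I*√14) = 273*(I*√14)/10 = 273*I*√14/10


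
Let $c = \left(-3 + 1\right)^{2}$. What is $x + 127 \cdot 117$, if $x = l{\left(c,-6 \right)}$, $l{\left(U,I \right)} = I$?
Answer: $14853$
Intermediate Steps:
$c = 4$ ($c = \left(-2\right)^{2} = 4$)
$x = -6$
$x + 127 \cdot 117 = -6 + 127 \cdot 117 = -6 + 14859 = 14853$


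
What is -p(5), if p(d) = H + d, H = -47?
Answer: 42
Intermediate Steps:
p(d) = -47 + d
-p(5) = -(-47 + 5) = -1*(-42) = 42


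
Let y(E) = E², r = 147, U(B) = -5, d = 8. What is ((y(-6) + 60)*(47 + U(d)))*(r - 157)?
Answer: -40320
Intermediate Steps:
((y(-6) + 60)*(47 + U(d)))*(r - 157) = (((-6)² + 60)*(47 - 5))*(147 - 157) = ((36 + 60)*42)*(-10) = (96*42)*(-10) = 4032*(-10) = -40320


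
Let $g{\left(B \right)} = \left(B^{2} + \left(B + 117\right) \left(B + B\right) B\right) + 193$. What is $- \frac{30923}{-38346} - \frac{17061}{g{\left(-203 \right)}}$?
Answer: $\frac{54638640766}{67551713229} \approx 0.80884$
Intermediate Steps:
$g{\left(B \right)} = 193 + B^{2} + 2 B^{2} \left(117 + B\right)$ ($g{\left(B \right)} = \left(B^{2} + \left(117 + B\right) 2 B B\right) + 193 = \left(B^{2} + 2 B \left(117 + B\right) B\right) + 193 = \left(B^{2} + 2 B^{2} \left(117 + B\right)\right) + 193 = 193 + B^{2} + 2 B^{2} \left(117 + B\right)$)
$- \frac{30923}{-38346} - \frac{17061}{g{\left(-203 \right)}} = - \frac{30923}{-38346} - \frac{17061}{193 + 2 \left(-203\right)^{3} + 235 \left(-203\right)^{2}} = \left(-30923\right) \left(- \frac{1}{38346}\right) - \frac{17061}{193 + 2 \left(-8365427\right) + 235 \cdot 41209} = \frac{30923}{38346} - \frac{17061}{193 - 16730854 + 9684115} = \frac{30923}{38346} - \frac{17061}{-7046546} = \frac{30923}{38346} - - \frac{17061}{7046546} = \frac{30923}{38346} + \frac{17061}{7046546} = \frac{54638640766}{67551713229}$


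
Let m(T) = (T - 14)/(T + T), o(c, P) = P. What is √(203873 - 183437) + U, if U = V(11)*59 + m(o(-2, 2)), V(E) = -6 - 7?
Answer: -770 + 2*√5109 ≈ -627.05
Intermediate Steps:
V(E) = -13
m(T) = (-14 + T)/(2*T) (m(T) = (-14 + T)/((2*T)) = (-14 + T)*(1/(2*T)) = (-14 + T)/(2*T))
U = -770 (U = -13*59 + (½)*(-14 + 2)/2 = -767 + (½)*(½)*(-12) = -767 - 3 = -770)
√(203873 - 183437) + U = √(203873 - 183437) - 770 = √20436 - 770 = 2*√5109 - 770 = -770 + 2*√5109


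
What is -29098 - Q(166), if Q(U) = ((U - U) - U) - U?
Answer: -28766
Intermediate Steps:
Q(U) = -2*U (Q(U) = (0 - U) - U = -U - U = -2*U)
-29098 - Q(166) = -29098 - (-2)*166 = -29098 - 1*(-332) = -29098 + 332 = -28766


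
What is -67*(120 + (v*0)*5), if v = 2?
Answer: -8040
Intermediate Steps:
-67*(120 + (v*0)*5) = -67*(120 + (2*0)*5) = -67*(120 + 0*5) = -67*(120 + 0) = -67*120 = -8040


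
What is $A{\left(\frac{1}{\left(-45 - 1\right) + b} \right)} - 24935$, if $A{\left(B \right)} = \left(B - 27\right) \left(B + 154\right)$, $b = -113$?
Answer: $- \frac{735520325}{25281} \approx -29094.0$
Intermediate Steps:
$A{\left(B \right)} = \left(-27 + B\right) \left(154 + B\right)$
$A{\left(\frac{1}{\left(-45 - 1\right) + b} \right)} - 24935 = \left(-4158 + \left(\frac{1}{\left(-45 - 1\right) - 113}\right)^{2} + \frac{127}{\left(-45 - 1\right) - 113}\right) - 24935 = \left(-4158 + \left(\frac{1}{-46 - 113}\right)^{2} + \frac{127}{-46 - 113}\right) - 24935 = \left(-4158 + \left(\frac{1}{-159}\right)^{2} + \frac{127}{-159}\right) - 24935 = \left(-4158 + \left(- \frac{1}{159}\right)^{2} + 127 \left(- \frac{1}{159}\right)\right) - 24935 = \left(-4158 + \frac{1}{25281} - \frac{127}{159}\right) - 24935 = - \frac{105138590}{25281} - 24935 = - \frac{735520325}{25281}$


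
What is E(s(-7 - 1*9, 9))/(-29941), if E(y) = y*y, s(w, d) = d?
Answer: -81/29941 ≈ -0.0027053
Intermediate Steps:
E(y) = y²
E(s(-7 - 1*9, 9))/(-29941) = 9²/(-29941) = 81*(-1/29941) = -81/29941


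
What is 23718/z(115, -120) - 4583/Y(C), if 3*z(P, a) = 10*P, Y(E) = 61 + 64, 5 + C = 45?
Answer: 72476/2875 ≈ 25.209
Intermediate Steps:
C = 40 (C = -5 + 45 = 40)
Y(E) = 125
z(P, a) = 10*P/3 (z(P, a) = (10*P)/3 = 10*P/3)
23718/z(115, -120) - 4583/Y(C) = 23718/(((10/3)*115)) - 4583/125 = 23718/(1150/3) - 4583*1/125 = 23718*(3/1150) - 4583/125 = 35577/575 - 4583/125 = 72476/2875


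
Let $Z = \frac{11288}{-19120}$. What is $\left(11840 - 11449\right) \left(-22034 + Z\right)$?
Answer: $- \frac{20591104361}{2390} \approx -8.6155 \cdot 10^{6}$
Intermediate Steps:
$Z = - \frac{1411}{2390}$ ($Z = 11288 \left(- \frac{1}{19120}\right) = - \frac{1411}{2390} \approx -0.59038$)
$\left(11840 - 11449\right) \left(-22034 + Z\right) = \left(11840 - 11449\right) \left(-22034 - \frac{1411}{2390}\right) = 391 \left(- \frac{52662671}{2390}\right) = - \frac{20591104361}{2390}$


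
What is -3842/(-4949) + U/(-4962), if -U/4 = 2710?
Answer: 36355582/12278469 ≈ 2.9609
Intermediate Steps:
U = -10840 (U = -4*2710 = -10840)
-3842/(-4949) + U/(-4962) = -3842/(-4949) - 10840/(-4962) = -3842*(-1/4949) - 10840*(-1/4962) = 3842/4949 + 5420/2481 = 36355582/12278469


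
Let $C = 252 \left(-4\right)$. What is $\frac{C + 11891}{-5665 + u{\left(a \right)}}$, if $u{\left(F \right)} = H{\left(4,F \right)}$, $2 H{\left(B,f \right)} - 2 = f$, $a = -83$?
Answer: $- \frac{21766}{11411} \approx -1.9075$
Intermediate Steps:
$H{\left(B,f \right)} = 1 + \frac{f}{2}$
$C = -1008$
$u{\left(F \right)} = 1 + \frac{F}{2}$
$\frac{C + 11891}{-5665 + u{\left(a \right)}} = \frac{-1008 + 11891}{-5665 + \left(1 + \frac{1}{2} \left(-83\right)\right)} = \frac{10883}{-5665 + \left(1 - \frac{83}{2}\right)} = \frac{10883}{-5665 - \frac{81}{2}} = \frac{10883}{- \frac{11411}{2}} = 10883 \left(- \frac{2}{11411}\right) = - \frac{21766}{11411}$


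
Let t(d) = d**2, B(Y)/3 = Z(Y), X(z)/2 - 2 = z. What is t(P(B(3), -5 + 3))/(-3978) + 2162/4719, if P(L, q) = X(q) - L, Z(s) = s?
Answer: 70241/160446 ≈ 0.43779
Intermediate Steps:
X(z) = 4 + 2*z
B(Y) = 3*Y
P(L, q) = 4 - L + 2*q (P(L, q) = (4 + 2*q) - L = 4 - L + 2*q)
t(P(B(3), -5 + 3))/(-3978) + 2162/4719 = (4 - 3*3 + 2*(-5 + 3))**2/(-3978) + 2162/4719 = (4 - 1*9 + 2*(-2))**2*(-1/3978) + 2162*(1/4719) = (4 - 9 - 4)**2*(-1/3978) + 2162/4719 = (-9)**2*(-1/3978) + 2162/4719 = 81*(-1/3978) + 2162/4719 = -9/442 + 2162/4719 = 70241/160446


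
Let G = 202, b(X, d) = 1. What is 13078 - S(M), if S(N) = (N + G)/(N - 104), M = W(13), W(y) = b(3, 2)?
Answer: 1347237/103 ≈ 13080.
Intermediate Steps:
W(y) = 1
M = 1
S(N) = (202 + N)/(-104 + N) (S(N) = (N + 202)/(N - 104) = (202 + N)/(-104 + N))
13078 - S(M) = 13078 - (202 + 1)/(-104 + 1) = 13078 - 203/(-103) = 13078 - (-1)*203/103 = 13078 - 1*(-203/103) = 13078 + 203/103 = 1347237/103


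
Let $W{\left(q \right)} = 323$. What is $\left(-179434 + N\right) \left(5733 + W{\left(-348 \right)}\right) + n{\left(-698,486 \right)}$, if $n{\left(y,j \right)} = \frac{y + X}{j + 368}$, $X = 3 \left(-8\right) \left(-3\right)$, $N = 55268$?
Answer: $- \frac{321082349705}{427} \approx -7.5195 \cdot 10^{8}$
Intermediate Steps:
$X = 72$ ($X = \left(-24\right) \left(-3\right) = 72$)
$n{\left(y,j \right)} = \frac{72 + y}{368 + j}$ ($n{\left(y,j \right)} = \frac{y + 72}{j + 368} = \frac{72 + y}{368 + j}$)
$\left(-179434 + N\right) \left(5733 + W{\left(-348 \right)}\right) + n{\left(-698,486 \right)} = \left(-179434 + 55268\right) \left(5733 + 323\right) + \frac{72 - 698}{368 + 486} = \left(-124166\right) 6056 + \frac{1}{854} \left(-626\right) = -751949296 + \frac{1}{854} \left(-626\right) = -751949296 - \frac{313}{427} = - \frac{321082349705}{427}$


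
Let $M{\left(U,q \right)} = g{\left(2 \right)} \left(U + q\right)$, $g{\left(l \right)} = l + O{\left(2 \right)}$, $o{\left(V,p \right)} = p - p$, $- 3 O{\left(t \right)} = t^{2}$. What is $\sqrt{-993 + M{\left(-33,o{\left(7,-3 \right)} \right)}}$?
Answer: $i \sqrt{1015} \approx 31.859 i$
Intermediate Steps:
$O{\left(t \right)} = - \frac{t^{2}}{3}$
$o{\left(V,p \right)} = 0$
$g{\left(l \right)} = - \frac{4}{3} + l$ ($g{\left(l \right)} = l - \frac{2^{2}}{3} = l - \frac{4}{3} = - \frac{4}{3} + l$)
$M{\left(U,q \right)} = \frac{2 U}{3} + \frac{2 q}{3}$ ($M{\left(U,q \right)} = \left(- \frac{4}{3} + 2\right) \left(U + q\right) = \frac{2 \left(U + q\right)}{3} = \frac{2 U}{3} + \frac{2 q}{3}$)
$\sqrt{-993 + M{\left(-33,o{\left(7,-3 \right)} \right)}} = \sqrt{-993 + \left(\frac{2}{3} \left(-33\right) + \frac{2}{3} \cdot 0\right)} = \sqrt{-993 + \left(-22 + 0\right)} = \sqrt{-993 - 22} = \sqrt{-1015} = i \sqrt{1015}$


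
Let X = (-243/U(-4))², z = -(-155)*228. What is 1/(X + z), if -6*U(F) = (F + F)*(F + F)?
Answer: 1024/36719601 ≈ 2.7887e-5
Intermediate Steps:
U(F) = -2*F²/3 (U(F) = -(F + F)*(F + F)/6 = -2*F*2*F/6 = -2*F²/3)
z = 35340 (z = -1*(-35340) = 35340)
X = 531441/1024 (X = (-243/((-⅔*(-4)²)))² = (-243/((-⅔*16)))² = (-243/(-32/3))² = (-243*(-3/32))² = (729/32)² = 531441/1024 ≈ 518.99)
1/(X + z) = 1/(531441/1024 + 35340) = 1/(36719601/1024) = 1024/36719601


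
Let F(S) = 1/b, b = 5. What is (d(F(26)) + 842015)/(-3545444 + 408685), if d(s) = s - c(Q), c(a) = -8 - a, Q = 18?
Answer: -4210206/15683795 ≈ -0.26844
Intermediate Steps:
F(S) = 1/5
d(s) = 26 + s (d(s) = s - (-8 - 1*18) = s - (-8 - 18) = s - 1*(-26) = s + 26 = 26 + s)
(d(F(26)) + 842015)/(-3545444 + 408685) = ((26 + 1/5) + 842015)/(-3545444 + 408685) = (131/5 + 842015)/(-3136759) = (4210206/5)*(-1/3136759) = -4210206/15683795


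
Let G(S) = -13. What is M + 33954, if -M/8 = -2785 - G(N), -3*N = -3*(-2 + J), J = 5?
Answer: 56130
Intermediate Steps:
N = 3 (N = -(-1)*(-2 + 5) = -(-1)*3 = -⅓*(-9) = 3)
M = 22176 (M = -8*(-2785 - 1*(-13)) = -8*(-2785 + 13) = -8*(-2772) = 22176)
M + 33954 = 22176 + 33954 = 56130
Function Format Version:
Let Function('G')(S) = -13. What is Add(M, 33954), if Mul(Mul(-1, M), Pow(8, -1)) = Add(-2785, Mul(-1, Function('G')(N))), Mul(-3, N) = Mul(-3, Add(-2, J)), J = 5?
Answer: 56130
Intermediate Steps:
N = 3 (N = Mul(Rational(-1, 3), Mul(-3, Add(-2, 5))) = Mul(Rational(-1, 3), Mul(-3, 3)) = Mul(Rational(-1, 3), -9) = 3)
M = 22176 (M = Mul(-8, Add(-2785, Mul(-1, -13))) = Mul(-8, Add(-2785, 13)) = Mul(-8, -2772) = 22176)
Add(M, 33954) = Add(22176, 33954) = 56130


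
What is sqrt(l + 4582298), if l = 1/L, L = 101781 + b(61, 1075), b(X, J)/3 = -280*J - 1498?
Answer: sqrt(2974706148290586249)/805713 ≈ 2140.6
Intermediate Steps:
b(X, J) = -4494 - 840*J (b(X, J) = 3*(-280*J - 1498) = 3*(-1498 - 280*J) = -4494 - 840*J)
L = -805713 (L = 101781 + (-4494 - 840*1075) = 101781 + (-4494 - 903000) = 101781 - 907494 = -805713)
l = -1/805713 (l = 1/(-805713) = -1/805713 ≈ -1.2411e-6)
sqrt(l + 4582298) = sqrt(-1/805713 + 4582298) = sqrt(3692017068473/805713) = sqrt(2974706148290586249)/805713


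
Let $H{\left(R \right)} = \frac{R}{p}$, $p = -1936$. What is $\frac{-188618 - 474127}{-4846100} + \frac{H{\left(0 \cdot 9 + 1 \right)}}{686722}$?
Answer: $\frac{1915468170289}{14006217098720} \approx 0.13676$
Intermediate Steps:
$H{\left(R \right)} = - \frac{R}{1936}$ ($H{\left(R \right)} = \frac{R}{-1936} = R \left(- \frac{1}{1936}\right) = - \frac{R}{1936}$)
$\frac{-188618 - 474127}{-4846100} + \frac{H{\left(0 \cdot 9 + 1 \right)}}{686722} = \frac{-188618 - 474127}{-4846100} + \frac{\left(- \frac{1}{1936}\right) \left(0 \cdot 9 + 1\right)}{686722} = \left(-188618 - 474127\right) \left(- \frac{1}{4846100}\right) + - \frac{0 + 1}{1936} \cdot \frac{1}{686722} = \left(-662745\right) \left(- \frac{1}{4846100}\right) + \left(- \frac{1}{1936}\right) 1 \cdot \frac{1}{686722} = \frac{5763}{42140} - \frac{1}{1329493792} = \frac{1915468170289}{14006217098720}$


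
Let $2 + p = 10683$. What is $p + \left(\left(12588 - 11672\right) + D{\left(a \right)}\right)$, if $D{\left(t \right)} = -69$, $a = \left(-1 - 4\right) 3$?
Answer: $11528$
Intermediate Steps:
$p = 10681$ ($p = -2 + 10683 = 10681$)
$a = -15$ ($a = \left(-5\right) 3 = -15$)
$p + \left(\left(12588 - 11672\right) + D{\left(a \right)}\right) = 10681 + \left(\left(12588 - 11672\right) - 69\right) = 10681 + \left(916 - 69\right) = 10681 + 847 = 11528$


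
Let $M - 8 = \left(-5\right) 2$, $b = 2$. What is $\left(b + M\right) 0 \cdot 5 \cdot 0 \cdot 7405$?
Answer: $0$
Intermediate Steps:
$M = -2$ ($M = 8 - 10 = -2$)
$\left(b + M\right) 0 \cdot 5 \cdot 0 \cdot 7405 = \left(2 - 2\right) 0 \cdot 5 \cdot 0 \cdot 7405 = 0 \cdot 0 \cdot 0 \cdot 7405 = 0 \cdot 0 \cdot 7405 = 0 \cdot 7405 = 0$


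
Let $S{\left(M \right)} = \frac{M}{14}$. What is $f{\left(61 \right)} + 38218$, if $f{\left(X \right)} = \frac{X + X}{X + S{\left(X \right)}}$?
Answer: $\frac{573298}{15} \approx 38220.0$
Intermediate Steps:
$S{\left(M \right)} = \frac{M}{14}$ ($S{\left(M \right)} = M \frac{1}{14} = \frac{M}{14}$)
$f{\left(X \right)} = \frac{28}{15}$ ($f{\left(X \right)} = \frac{X + X}{X + \frac{X}{14}} = \frac{2 X}{\frac{15}{14} X} = 2 X \frac{14}{15 X} = \frac{28}{15}$)
$f{\left(61 \right)} + 38218 = \frac{28}{15} + 38218 = \frac{573298}{15}$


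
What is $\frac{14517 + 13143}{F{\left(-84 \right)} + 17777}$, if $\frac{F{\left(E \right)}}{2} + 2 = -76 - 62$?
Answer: $\frac{27660}{17497} \approx 1.5808$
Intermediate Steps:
$F{\left(E \right)} = -280$ ($F{\left(E \right)} = -4 + 2 \left(-76 - 62\right) = -4 + 2 \left(-138\right) = -4 - 276 = -280$)
$\frac{14517 + 13143}{F{\left(-84 \right)} + 17777} = \frac{14517 + 13143}{-280 + 17777} = \frac{27660}{17497}$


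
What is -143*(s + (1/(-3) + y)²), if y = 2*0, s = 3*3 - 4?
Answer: -6578/9 ≈ -730.89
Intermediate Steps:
s = 5 (s = 9 - 4 = 5)
y = 0
-143*(s + (1/(-3) + y)²) = -143*(5 + (1/(-3) + 0)²) = -143*(5 + (-⅓ + 0)²) = -143*(5 + (-⅓)²) = -143*(5 + ⅑) = -143*46/9 = -6578/9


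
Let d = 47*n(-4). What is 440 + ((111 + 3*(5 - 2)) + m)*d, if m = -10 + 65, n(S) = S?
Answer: -32460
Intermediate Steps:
d = -188 (d = 47*(-4) = -188)
m = 55
440 + ((111 + 3*(5 - 2)) + m)*d = 440 + ((111 + 3*(5 - 2)) + 55)*(-188) = 440 + ((111 + 3*3) + 55)*(-188) = 440 + ((111 + 9) + 55)*(-188) = 440 + (120 + 55)*(-188) = 440 + 175*(-188) = 440 - 32900 = -32460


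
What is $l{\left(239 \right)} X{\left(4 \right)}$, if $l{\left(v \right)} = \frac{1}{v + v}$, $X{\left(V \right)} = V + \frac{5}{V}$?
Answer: $\frac{21}{1912} \approx 0.010983$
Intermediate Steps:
$l{\left(v \right)} = \frac{1}{2 v}$
$l{\left(239 \right)} X{\left(4 \right)} = \frac{1}{2 \cdot 239} \left(4 + \frac{5}{4}\right) = \frac{1}{2} \cdot \frac{1}{239} \left(4 + 5 \cdot \frac{1}{4}\right) = \frac{4 + \frac{5}{4}}{478} = \frac{1}{478} \cdot \frac{21}{4} = \frac{21}{1912}$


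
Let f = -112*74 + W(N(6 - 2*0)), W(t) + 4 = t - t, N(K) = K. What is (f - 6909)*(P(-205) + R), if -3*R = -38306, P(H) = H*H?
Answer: -832918527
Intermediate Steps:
P(H) = H²
W(t) = -4 (W(t) = -4 + (t - t) = -4 + 0 = -4)
R = 38306/3 (R = -⅓*(-38306) = 38306/3 ≈ 12769.)
f = -8292 (f = -112*74 - 4 = -8288 - 4 = -8292)
(f - 6909)*(P(-205) + R) = (-8292 - 6909)*((-205)² + 38306/3) = -15201*(42025 + 38306/3) = -15201*164381/3 = -832918527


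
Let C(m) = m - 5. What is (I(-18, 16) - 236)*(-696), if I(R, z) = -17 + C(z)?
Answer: 168432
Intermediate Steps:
C(m) = -5 + m
I(R, z) = -22 + z (I(R, z) = -17 + (-5 + z) = -22 + z)
(I(-18, 16) - 236)*(-696) = ((-22 + 16) - 236)*(-696) = (-6 - 236)*(-696) = -242*(-696) = 168432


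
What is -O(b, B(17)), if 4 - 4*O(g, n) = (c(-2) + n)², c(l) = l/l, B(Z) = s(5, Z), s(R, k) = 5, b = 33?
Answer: 8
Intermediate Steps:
B(Z) = 5
c(l) = 1
O(g, n) = 1 - (1 + n)²/4
-O(b, B(17)) = -(1 - (1 + 5)²/4) = -(1 - ¼*6²) = -(1 - ¼*36) = -(1 - 9) = -1*(-8) = 8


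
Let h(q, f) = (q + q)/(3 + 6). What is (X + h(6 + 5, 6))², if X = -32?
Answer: 70756/81 ≈ 873.53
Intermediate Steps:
h(q, f) = 2*q/9 (h(q, f) = (2*q)/9 = (2*q)*(⅑) = 2*q/9)
(X + h(6 + 5, 6))² = (-32 + 2*(6 + 5)/9)² = (-32 + (2/9)*11)² = (-32 + 22/9)² = (-266/9)² = 70756/81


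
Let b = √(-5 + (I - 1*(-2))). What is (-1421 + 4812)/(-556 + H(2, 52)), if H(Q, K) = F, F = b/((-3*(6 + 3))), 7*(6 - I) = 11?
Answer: -4810587894/788760499 + 91557*√70/1577520998 ≈ -6.0984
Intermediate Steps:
I = 31/7 (I = 6 - ⅐*11 = 6 - 11/7 = 31/7 ≈ 4.4286)
b = √70/7 (b = √(-5 + (31/7 - 1*(-2))) = √(-5 + (31/7 + 2)) = √(-5 + 45/7) = √(10/7) = √70/7 ≈ 1.1952)
F = -√70/189 (F = (√70/7)/((-3*(6 + 3))) = (√70/7)/((-3*9)) = (√70/7)/(-27) = (√70/7)*(-1/27) = -√70/189 ≈ -0.044268)
H(Q, K) = -√70/189
(-1421 + 4812)/(-556 + H(2, 52)) = (-1421 + 4812)/(-556 - √70/189) = 3391/(-556 - √70/189)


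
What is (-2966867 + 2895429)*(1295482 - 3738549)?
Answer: 174527820346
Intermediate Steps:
(-2966867 + 2895429)*(1295482 - 3738549) = -71438*(-2443067) = 174527820346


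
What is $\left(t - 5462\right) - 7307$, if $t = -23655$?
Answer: $-36424$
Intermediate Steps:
$\left(t - 5462\right) - 7307 = \left(-23655 - 5462\right) - 7307 = -29117 + \left(-12677 + 5370\right) = -29117 - 7307 = -36424$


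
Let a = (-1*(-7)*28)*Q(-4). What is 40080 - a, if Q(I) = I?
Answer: 40864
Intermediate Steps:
a = -784 (a = (-1*(-7)*28)*(-4) = (7*28)*(-4) = 196*(-4) = -784)
40080 - a = 40080 - 1*(-784) = 40080 + 784 = 40864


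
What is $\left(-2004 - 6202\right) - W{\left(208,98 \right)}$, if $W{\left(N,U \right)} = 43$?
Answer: $-8249$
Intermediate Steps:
$\left(-2004 - 6202\right) - W{\left(208,98 \right)} = \left(-2004 - 6202\right) - 43 = -8206 - 43 = -8249$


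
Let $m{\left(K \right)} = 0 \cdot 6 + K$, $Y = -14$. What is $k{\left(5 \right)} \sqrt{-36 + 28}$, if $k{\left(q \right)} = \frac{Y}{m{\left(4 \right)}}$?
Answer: $- 7 i \sqrt{2} \approx - 9.8995 i$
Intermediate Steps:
$m{\left(K \right)} = K$ ($m{\left(K \right)} = 0 + K = K$)
$k{\left(q \right)} = - \frac{7}{2}$ ($k{\left(q \right)} = - \frac{14}{4} = \left(-14\right) \frac{1}{4} = - \frac{7}{2}$)
$k{\left(5 \right)} \sqrt{-36 + 28} = - \frac{7 \sqrt{-36 + 28}}{2} = - \frac{7 \sqrt{-8}}{2} = - \frac{7 \cdot 2 i \sqrt{2}}{2} = - 7 i \sqrt{2}$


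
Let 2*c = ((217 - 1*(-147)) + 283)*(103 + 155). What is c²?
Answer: 6966072369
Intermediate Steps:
c = 83463 (c = (((217 - 1*(-147)) + 283)*(103 + 155))/2 = (((217 + 147) + 283)*258)/2 = ((364 + 283)*258)/2 = (647*258)/2 = (½)*166926 = 83463)
c² = 83463² = 6966072369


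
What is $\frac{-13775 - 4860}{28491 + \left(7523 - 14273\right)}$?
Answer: $- \frac{18635}{21741} \approx -0.85714$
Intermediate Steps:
$\frac{-13775 - 4860}{28491 + \left(7523 - 14273\right)} = - \frac{18635}{28491 + \left(7523 - 14273\right)} = - \frac{18635}{28491 - 6750} = - \frac{18635}{21741}$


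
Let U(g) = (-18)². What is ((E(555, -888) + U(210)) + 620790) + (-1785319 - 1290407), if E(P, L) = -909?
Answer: -2455521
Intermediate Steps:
U(g) = 324
((E(555, -888) + U(210)) + 620790) + (-1785319 - 1290407) = ((-909 + 324) + 620790) + (-1785319 - 1290407) = (-585 + 620790) - 3075726 = 620205 - 3075726 = -2455521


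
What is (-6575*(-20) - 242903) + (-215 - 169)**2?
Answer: 36053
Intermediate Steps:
(-6575*(-20) - 242903) + (-215 - 169)**2 = (131500 - 242903) + (-384)**2 = -111403 + 147456 = 36053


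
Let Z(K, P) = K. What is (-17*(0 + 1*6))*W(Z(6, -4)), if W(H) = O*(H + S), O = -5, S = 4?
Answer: 5100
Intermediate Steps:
W(H) = -20 - 5*H (W(H) = -5*(H + 4) = -5*(4 + H) = -20 - 5*H)
(-17*(0 + 1*6))*W(Z(6, -4)) = (-17*(0 + 1*6))*(-20 - 5*6) = (-17*(0 + 6))*(-20 - 30) = -17*6*(-50) = -102*(-50) = 5100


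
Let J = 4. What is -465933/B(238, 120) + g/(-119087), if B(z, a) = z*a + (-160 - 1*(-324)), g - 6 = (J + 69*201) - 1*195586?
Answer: -50267211303/3420654988 ≈ -14.695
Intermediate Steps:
g = -181707 (g = 6 + ((4 + 69*201) - 1*195586) = 6 + ((4 + 13869) - 195586) = 6 + (13873 - 195586) = 6 - 181713 = -181707)
B(z, a) = 164 + a*z (B(z, a) = a*z + (-160 + 324) = a*z + 164 = 164 + a*z)
-465933/B(238, 120) + g/(-119087) = -465933/(164 + 120*238) - 181707/(-119087) = -465933/(164 + 28560) - 181707*(-1/119087) = -465933/28724 + 181707/119087 = -50267211303/3420654988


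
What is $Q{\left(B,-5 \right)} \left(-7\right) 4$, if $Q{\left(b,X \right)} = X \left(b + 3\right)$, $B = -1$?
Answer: $280$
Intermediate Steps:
$Q{\left(b,X \right)} = X \left(3 + b\right)$
$Q{\left(B,-5 \right)} \left(-7\right) 4 = - 5 \left(3 - 1\right) \left(-7\right) 4 = \left(-5\right) 2 \left(-7\right) 4 = \left(-10\right) \left(-7\right) 4 = 70 \cdot 4 = 280$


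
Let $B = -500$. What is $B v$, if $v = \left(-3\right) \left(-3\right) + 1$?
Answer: $-5000$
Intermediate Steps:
$v = 10$ ($v = 9 + 1 = 10$)
$B v = \left(-500\right) 10 = -5000$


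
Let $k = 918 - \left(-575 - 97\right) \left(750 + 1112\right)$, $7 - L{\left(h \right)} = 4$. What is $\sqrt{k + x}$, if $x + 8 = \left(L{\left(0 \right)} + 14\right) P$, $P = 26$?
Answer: $2 \sqrt{313154} \approx 1119.2$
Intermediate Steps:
$L{\left(h \right)} = 3$ ($L{\left(h \right)} = 7 - 4 = 3$)
$k = 1252182$ ($k = 918 - \left(-672\right) 1862 = 918 - -1251264 = 918 + 1251264 = 1252182$)
$x = 434$ ($x = -8 + \left(3 + 14\right) 26 = -8 + 17 \cdot 26 = -8 + 442 = 434$)
$\sqrt{k + x} = \sqrt{1252182 + 434} = \sqrt{1252616} = 2 \sqrt{313154}$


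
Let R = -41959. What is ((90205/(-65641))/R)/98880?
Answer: 18041/54467666698944 ≈ 3.3122e-10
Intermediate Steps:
((90205/(-65641))/R)/98880 = ((90205/(-65641))/(-41959))/98880 = ((90205*(-1/65641))*(-1/41959))*(1/98880) = -90205/65641*(-1/41959)*(1/98880) = (90205/2754230719)*(1/98880) = 18041/54467666698944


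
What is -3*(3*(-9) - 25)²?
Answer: -8112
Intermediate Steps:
-3*(3*(-9) - 25)² = -3*(-27 - 25)² = -3*(-52)² = -3*2704 = -8112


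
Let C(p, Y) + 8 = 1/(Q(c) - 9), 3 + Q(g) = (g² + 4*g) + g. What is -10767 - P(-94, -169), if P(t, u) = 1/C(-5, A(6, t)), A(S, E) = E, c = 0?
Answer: -1044387/97 ≈ -10767.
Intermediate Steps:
Q(g) = -3 + g² + 5*g (Q(g) = -3 + ((g² + 4*g) + g) = -3 + (g² + 5*g) = -3 + g² + 5*g)
C(p, Y) = -97/12 (C(p, Y) = -8 + 1/((-3 + 0² + 5*0) - 9) = -8 + 1/((-3 + 0 + 0) - 9) = -8 + 1/(-3 - 9) = -8 + 1/(-12) = -8 - 1/12 = -97/12)
P(t, u) = -12/97 (P(t, u) = 1/(-97/12) = -12/97)
-10767 - P(-94, -169) = -10767 - 1*(-12/97) = -10767 + 12/97 = -1044387/97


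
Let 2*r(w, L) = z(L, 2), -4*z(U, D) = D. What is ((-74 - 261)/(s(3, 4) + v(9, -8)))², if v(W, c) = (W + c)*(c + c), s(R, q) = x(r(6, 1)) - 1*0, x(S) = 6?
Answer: 4489/4 ≈ 1122.3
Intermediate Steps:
z(U, D) = -D/4
r(w, L) = -¼ (r(w, L) = (-¼*2)/2 = (½)*(-½) = -¼)
s(R, q) = 6 (s(R, q) = 6 - 1*0 = 6 + 0 = 6)
v(W, c) = 2*c*(W + c) (v(W, c) = (W + c)*(2*c) = 2*c*(W + c))
((-74 - 261)/(s(3, 4) + v(9, -8)))² = ((-74 - 261)/(6 + 2*(-8)*(9 - 8)))² = (-335/(6 + 2*(-8)*1))² = (-335/(6 - 16))² = (-335/(-10))² = (-335*(-⅒))² = (67/2)² = 4489/4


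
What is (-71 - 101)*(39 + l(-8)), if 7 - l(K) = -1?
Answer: -8084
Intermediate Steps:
l(K) = 8 (l(K) = 7 - 1*(-1) = 7 + 1 = 8)
(-71 - 101)*(39 + l(-8)) = (-71 - 101)*(39 + 8) = -172*47 = -8084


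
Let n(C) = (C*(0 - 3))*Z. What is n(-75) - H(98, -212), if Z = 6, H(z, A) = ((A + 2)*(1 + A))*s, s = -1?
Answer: 45660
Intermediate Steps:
H(z, A) = -(1 + A)*(2 + A) (H(z, A) = ((A + 2)*(1 + A))*(-1) = ((2 + A)*(1 + A))*(-1) = ((1 + A)*(2 + A))*(-1) = -(1 + A)*(2 + A))
n(C) = -18*C (n(C) = (C*(0 - 3))*6 = (C*(-3))*6 = -3*C*6 = -18*C)
n(-75) - H(98, -212) = -18*(-75) - (-2 - 1*(-212)² - 3*(-212)) = 1350 - (-2 - 1*44944 + 636) = 1350 - (-2 - 44944 + 636) = 1350 - 1*(-44310) = 1350 + 44310 = 45660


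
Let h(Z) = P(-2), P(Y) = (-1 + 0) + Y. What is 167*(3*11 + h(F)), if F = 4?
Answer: 5010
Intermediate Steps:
P(Y) = -1 + Y
h(Z) = -3 (h(Z) = -1 - 2 = -3)
167*(3*11 + h(F)) = 167*(3*11 - 3) = 167*(33 - 3) = 167*30 = 5010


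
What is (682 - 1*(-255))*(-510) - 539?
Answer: -478409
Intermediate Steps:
(682 - 1*(-255))*(-510) - 539 = (682 + 255)*(-510) - 539 = 937*(-510) - 539 = -477870 - 539 = -478409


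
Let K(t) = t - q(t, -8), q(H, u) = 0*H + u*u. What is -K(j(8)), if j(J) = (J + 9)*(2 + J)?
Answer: -106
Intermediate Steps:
q(H, u) = u² (q(H, u) = 0 + u² = u²)
j(J) = (2 + J)*(9 + J) (j(J) = (9 + J)*(2 + J) = (2 + J)*(9 + J))
K(t) = -64 + t (K(t) = t - 1*(-8)² = t - 1*64 = t - 64 = -64 + t)
-K(j(8)) = -(-64 + (18 + 8² + 11*8)) = -(-64 + (18 + 64 + 88)) = -(-64 + 170) = -1*106 = -106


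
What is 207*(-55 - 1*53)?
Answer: -22356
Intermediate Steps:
207*(-55 - 1*53) = 207*(-55 - 53) = 207*(-108) = -22356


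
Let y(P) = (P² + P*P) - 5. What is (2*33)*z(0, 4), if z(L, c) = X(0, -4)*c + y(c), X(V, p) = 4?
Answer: 2838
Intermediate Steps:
y(P) = -5 + 2*P² (y(P) = (P² + P²) - 5 = 2*P² - 5 = -5 + 2*P²)
z(L, c) = -5 + 2*c² + 4*c (z(L, c) = 4*c + (-5 + 2*c²) = -5 + 2*c² + 4*c)
(2*33)*z(0, 4) = (2*33)*(-5 + 2*4² + 4*4) = 66*(-5 + 2*16 + 16) = 66*(-5 + 32 + 16) = 66*43 = 2838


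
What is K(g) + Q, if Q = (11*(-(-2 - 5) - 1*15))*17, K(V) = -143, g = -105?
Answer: -1639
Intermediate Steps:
Q = -1496 (Q = (11*(-1*(-7) - 15))*17 = (11*(7 - 15))*17 = (11*(-8))*17 = -88*17 = -1496)
K(g) + Q = -143 - 1496 = -1639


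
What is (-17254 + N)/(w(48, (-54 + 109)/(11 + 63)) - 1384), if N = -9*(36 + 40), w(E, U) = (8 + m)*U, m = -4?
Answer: 331853/25549 ≈ 12.989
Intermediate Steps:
w(E, U) = 4*U (w(E, U) = (8 - 4)*U = 4*U)
N = -684 (N = -9*76 = -684)
(-17254 + N)/(w(48, (-54 + 109)/(11 + 63)) - 1384) = (-17254 - 684)/(4*((-54 + 109)/(11 + 63)) - 1384) = -17938/(4*(55/74) - 1384) = -17938/(110/37 - 1384) = -17938/(-51098/37) = -17938*(-37/51098) = 331853/25549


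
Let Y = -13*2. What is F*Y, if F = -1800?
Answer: 46800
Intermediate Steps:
Y = -26
F*Y = -1800*(-26) = 46800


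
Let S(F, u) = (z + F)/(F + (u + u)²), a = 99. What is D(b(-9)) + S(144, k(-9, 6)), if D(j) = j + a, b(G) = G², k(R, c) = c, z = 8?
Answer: 6499/36 ≈ 180.53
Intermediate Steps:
D(j) = 99 + j (D(j) = j + 99 = 99 + j)
S(F, u) = (8 + F)/(F + 4*u²) (S(F, u) = (8 + F)/(F + (u + u)²) = (8 + F)/(F + (2*u)²) = (8 + F)/(F + 4*u²))
D(b(-9)) + S(144, k(-9, 6)) = (99 + (-9)²) + (8 + 144)/(144 + 4*6²) = (99 + 81) + 152/(144 + 4*36) = 180 + 152/(144 + 144) = 180 + 152/288 = 180 + (1/288)*152 = 180 + 19/36 = 6499/36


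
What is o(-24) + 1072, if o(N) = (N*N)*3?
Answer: 2800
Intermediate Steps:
o(N) = 3*N² (o(N) = N²*3 = 3*N²)
o(-24) + 1072 = 3*(-24)² + 1072 = 3*576 + 1072 = 1728 + 1072 = 2800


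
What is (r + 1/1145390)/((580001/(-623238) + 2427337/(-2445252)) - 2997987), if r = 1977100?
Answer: -95864336438712817064166/145364533297517214034175 ≈ -0.65948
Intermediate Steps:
(r + 1/1145390)/((580001/(-623238) + 2427337/(-2445252)) - 2997987) = (1977100 + 1/1145390)/((580001/(-623238) + 2427337/(-2445252)) - 2997987) = (1977100 + 1/1145390)/((580001*(-1/623238) + 2427337*(-1/2445252)) - 2997987) = 2264550569001/(1145390*((-580001/623238 - 2427337/2445252) - 2997987)) = 2264550569001/(1145390*(-162836514581/84665220332 - 2997987)) = 2264550569001/(1145390*(-253825392743986265/84665220332)) = (2264550569001/1145390)*(-84665220332/253825392743986265) = -95864336438712817064166/145364533297517214034175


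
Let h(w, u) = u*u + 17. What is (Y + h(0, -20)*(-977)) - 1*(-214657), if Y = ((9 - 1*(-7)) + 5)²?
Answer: -192311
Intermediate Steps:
h(w, u) = 17 + u² (h(w, u) = u² + 17 = 17 + u²)
Y = 441 (Y = ((9 + 7) + 5)² = (16 + 5)² = 21² = 441)
(Y + h(0, -20)*(-977)) - 1*(-214657) = (441 + (17 + (-20)²)*(-977)) - 1*(-214657) = (441 + (17 + 400)*(-977)) + 214657 = (441 + 417*(-977)) + 214657 = (441 - 407409) + 214657 = -406968 + 214657 = -192311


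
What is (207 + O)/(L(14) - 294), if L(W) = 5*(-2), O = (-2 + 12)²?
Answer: -307/304 ≈ -1.0099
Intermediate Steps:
O = 100 (O = 10² = 100)
L(W) = -10
(207 + O)/(L(14) - 294) = (207 + 100)/(-10 - 294) = 307/(-304) = 307*(-1/304) = -307/304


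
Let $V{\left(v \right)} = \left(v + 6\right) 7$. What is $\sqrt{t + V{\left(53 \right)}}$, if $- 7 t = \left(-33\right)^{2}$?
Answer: $\frac{\sqrt{12614}}{7} \approx 16.045$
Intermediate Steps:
$t = - \frac{1089}{7}$ ($t = - \frac{\left(-33\right)^{2}}{7} = \left(- \frac{1}{7}\right) 1089 = - \frac{1089}{7} \approx -155.57$)
$V{\left(v \right)} = 42 + 7 v$ ($V{\left(v \right)} = \left(6 + v\right) 7 = 42 + 7 v$)
$\sqrt{t + V{\left(53 \right)}} = \sqrt{- \frac{1089}{7} + \left(42 + 7 \cdot 53\right)} = \sqrt{- \frac{1089}{7} + \left(42 + 371\right)} = \sqrt{- \frac{1089}{7} + 413} = \sqrt{\frac{1802}{7}} = \frac{\sqrt{12614}}{7}$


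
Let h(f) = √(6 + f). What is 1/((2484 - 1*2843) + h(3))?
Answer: -1/356 ≈ -0.0028090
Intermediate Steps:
1/((2484 - 1*2843) + h(3)) = 1/((2484 - 1*2843) + √(6 + 3)) = 1/((2484 - 2843) + √9) = 1/(-359 + 3) = 1/(-356) = -1/356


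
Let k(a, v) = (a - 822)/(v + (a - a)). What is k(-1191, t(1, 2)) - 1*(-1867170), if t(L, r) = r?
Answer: 3732327/2 ≈ 1.8662e+6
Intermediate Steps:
k(a, v) = (-822 + a)/v (k(a, v) = (-822 + a)/(v + 0) = (-822 + a)/v)
k(-1191, t(1, 2)) - 1*(-1867170) = (-822 - 1191)/2 - 1*(-1867170) = (½)*(-2013) + 1867170 = -2013/2 + 1867170 = 3732327/2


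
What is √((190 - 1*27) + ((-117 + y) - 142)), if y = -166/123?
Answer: I*√1472802/123 ≈ 9.8666*I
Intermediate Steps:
y = -166/123 (y = -166*1/123 = -166/123 ≈ -1.3496)
√((190 - 1*27) + ((-117 + y) - 142)) = √((190 - 1*27) + ((-117 - 166/123) - 142)) = √((190 - 27) + (-14557/123 - 142)) = √(163 - 32023/123) = √(-11974/123) = I*√1472802/123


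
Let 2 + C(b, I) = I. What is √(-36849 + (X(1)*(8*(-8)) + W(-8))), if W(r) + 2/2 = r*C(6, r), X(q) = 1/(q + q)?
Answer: I*√36802 ≈ 191.84*I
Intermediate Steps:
X(q) = 1/(2*q)
C(b, I) = -2 + I
W(r) = -1 + r*(-2 + r)
√(-36849 + (X(1)*(8*(-8)) + W(-8))) = √(-36849 + (((½)/1)*(8*(-8)) + (-1 - 8*(-2 - 8)))) = √(-36849 + (((½)*1)*(-64) + (-1 - 8*(-10)))) = √(-36849 + ((½)*(-64) + (-1 + 80))) = √(-36849 + (-32 + 79)) = √(-36849 + 47) = √(-36802) = I*√36802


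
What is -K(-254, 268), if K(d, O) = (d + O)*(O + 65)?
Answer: -4662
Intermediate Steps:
K(d, O) = (65 + O)*(O + d) (K(d, O) = (O + d)*(65 + O) = (65 + O)*(O + d))
-K(-254, 268) = -(268² + 65*268 + 65*(-254) + 268*(-254)) = -(71824 + 17420 - 16510 - 68072) = -1*4662 = -4662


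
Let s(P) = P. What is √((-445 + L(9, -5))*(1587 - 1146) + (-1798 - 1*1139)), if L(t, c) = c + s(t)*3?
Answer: 2*I*√47370 ≈ 435.29*I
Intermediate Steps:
L(t, c) = c + 3*t (L(t, c) = c + t*3 = c + 3*t)
√((-445 + L(9, -5))*(1587 - 1146) + (-1798 - 1*1139)) = √((-445 + (-5 + 3*9))*(1587 - 1146) + (-1798 - 1*1139)) = √((-445 + (-5 + 27))*441 + (-1798 - 1139)) = √((-445 + 22)*441 - 2937) = √(-423*441 - 2937) = √(-186543 - 2937) = √(-189480) = 2*I*√47370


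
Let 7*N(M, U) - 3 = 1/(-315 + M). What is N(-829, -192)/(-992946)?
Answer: -47/108924816 ≈ -4.3149e-7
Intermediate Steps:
N(M, U) = 3/7 + 1/(7*(-315 + M))
N(-829, -192)/(-992946) = ((-944 + 3*(-829))/(7*(-315 - 829)))/(-992946) = ((⅐)*(-944 - 2487)/(-1144))*(-1/992946) = ((⅐)*(-1/1144)*(-3431))*(-1/992946) = (3431/8008)*(-1/992946) = -47/108924816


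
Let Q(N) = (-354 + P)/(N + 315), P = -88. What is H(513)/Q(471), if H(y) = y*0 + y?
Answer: -201609/221 ≈ -912.26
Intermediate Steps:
H(y) = y (H(y) = 0 + y = y)
Q(N) = -442/(315 + N) (Q(N) = (-354 - 88)/(N + 315) = -442/(315 + N))
H(513)/Q(471) = 513/((-442/(315 + 471))) = 513/((-442/786)) = 513/((-442*1/786)) = 513/(-221/393) = 513*(-393/221) = -201609/221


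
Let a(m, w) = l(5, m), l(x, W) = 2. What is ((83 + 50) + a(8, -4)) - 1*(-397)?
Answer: 532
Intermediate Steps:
a(m, w) = 2
((83 + 50) + a(8, -4)) - 1*(-397) = ((83 + 50) + 2) - 1*(-397) = (133 + 2) + 397 = 135 + 397 = 532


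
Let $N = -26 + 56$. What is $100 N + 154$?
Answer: $3154$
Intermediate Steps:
$N = 30$
$100 N + 154 = 100 \cdot 30 + 154 = 3000 + 154 = 3154$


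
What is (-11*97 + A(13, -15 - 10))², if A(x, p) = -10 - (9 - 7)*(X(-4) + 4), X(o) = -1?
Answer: 1172889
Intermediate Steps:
A(x, p) = -16 (A(x, p) = -10 - (9 - 7)*(-1 + 4) = -10 - 2*3 = -10 - 1*6 = -10 - 6 = -16)
(-11*97 + A(13, -15 - 10))² = (-11*97 - 16)² = (-1067 - 16)² = (-1083)² = 1172889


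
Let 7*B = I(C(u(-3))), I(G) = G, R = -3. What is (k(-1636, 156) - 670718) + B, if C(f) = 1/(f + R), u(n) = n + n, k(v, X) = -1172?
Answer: -42329071/63 ≈ -6.7189e+5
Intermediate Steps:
u(n) = 2*n
C(f) = 1/(-3 + f) (C(f) = 1/(f - 3) = 1/(-3 + f))
B = -1/63 (B = 1/(7*(-3 + 2*(-3))) = 1/(7*(-3 - 6)) = (⅐)/(-9) = (⅐)*(-⅑) = -1/63 ≈ -0.015873)
(k(-1636, 156) - 670718) + B = (-1172 - 670718) - 1/63 = -671890 - 1/63 = -42329071/63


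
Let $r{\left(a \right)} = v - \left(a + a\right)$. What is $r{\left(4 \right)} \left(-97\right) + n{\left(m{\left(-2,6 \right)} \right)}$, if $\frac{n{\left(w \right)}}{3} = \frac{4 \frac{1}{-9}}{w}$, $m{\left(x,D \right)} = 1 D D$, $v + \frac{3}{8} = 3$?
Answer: $\frac{112609}{216} \approx 521.34$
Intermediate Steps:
$v = \frac{21}{8}$ ($v = - \frac{3}{8} + 3 = \frac{21}{8} \approx 2.625$)
$r{\left(a \right)} = \frac{21}{8} - 2 a$ ($r{\left(a \right)} = \frac{21}{8} - \left(a + a\right) = \frac{21}{8} - 2 a$)
$m{\left(x,D \right)} = D^{2}$ ($m{\left(x,D \right)} = D D = D^{2}$)
$n{\left(w \right)} = - \frac{4}{3 w}$ ($n{\left(w \right)} = 3 \frac{4 \frac{1}{-9}}{w} = 3 \frac{4 \left(- \frac{1}{9}\right)}{w} = 3 \left(- \frac{4}{9 w}\right) = - \frac{4}{3 w}$)
$r{\left(4 \right)} \left(-97\right) + n{\left(m{\left(-2,6 \right)} \right)} = \left(\frac{21}{8} - 8\right) \left(-97\right) - \frac{4}{3 \cdot 6^{2}} = \left(\frac{21}{8} - 8\right) \left(-97\right) - \frac{4}{3 \cdot 36} = \left(- \frac{43}{8}\right) \left(-97\right) - \frac{1}{27} = \frac{4171}{8} - \frac{1}{27} = \frac{112609}{216}$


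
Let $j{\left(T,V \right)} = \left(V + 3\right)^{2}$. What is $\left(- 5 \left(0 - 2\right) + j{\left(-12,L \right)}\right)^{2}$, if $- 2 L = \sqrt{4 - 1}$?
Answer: $\frac{6673}{16} - \frac{237 \sqrt{3}}{2} \approx 211.81$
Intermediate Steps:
$L = - \frac{\sqrt{3}}{2}$ ($L = - \frac{\sqrt{4 - 1}}{2} = - \frac{\sqrt{3}}{2} \approx -0.86602$)
$j{\left(T,V \right)} = \left(3 + V\right)^{2}$
$\left(- 5 \left(0 - 2\right) + j{\left(-12,L \right)}\right)^{2} = \left(- 5 \left(0 - 2\right) + \left(3 - \frac{\sqrt{3}}{2}\right)^{2}\right)^{2} = \left(\left(-5\right) \left(-2\right) + \left(3 - \frac{\sqrt{3}}{2}\right)^{2}\right)^{2} = \left(10 + \left(3 - \frac{\sqrt{3}}{2}\right)^{2}\right)^{2}$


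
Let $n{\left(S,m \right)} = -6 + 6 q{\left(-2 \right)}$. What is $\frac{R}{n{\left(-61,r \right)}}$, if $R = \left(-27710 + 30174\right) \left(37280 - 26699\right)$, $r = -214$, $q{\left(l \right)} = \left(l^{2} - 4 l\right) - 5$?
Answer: $\frac{2172632}{3} \approx 7.2421 \cdot 10^{5}$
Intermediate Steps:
$q{\left(l \right)} = -5 + l^{2} - 4 l$
$n{\left(S,m \right)} = 36$ ($n{\left(S,m \right)} = -6 + 6 \left(-5 + \left(-2\right)^{2} - -8\right) = -6 + 6 \left(-5 + 4 + 8\right) = -6 + 6 \cdot 7 = -6 + 42 = 36$)
$R = 26071584$ ($R = 2464 \cdot 10581 = 26071584$)
$\frac{R}{n{\left(-61,r \right)}} = \frac{26071584}{36} = 26071584 \cdot \frac{1}{36} = \frac{2172632}{3}$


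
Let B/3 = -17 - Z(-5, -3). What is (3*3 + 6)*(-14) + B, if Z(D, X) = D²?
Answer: -336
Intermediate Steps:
B = -126 (B = 3*(-17 - 1*(-5)²) = 3*(-17 - 1*25) = 3*(-17 - 25) = 3*(-42) = -126)
(3*3 + 6)*(-14) + B = (3*3 + 6)*(-14) - 126 = (9 + 6)*(-14) - 126 = 15*(-14) - 126 = -210 - 126 = -336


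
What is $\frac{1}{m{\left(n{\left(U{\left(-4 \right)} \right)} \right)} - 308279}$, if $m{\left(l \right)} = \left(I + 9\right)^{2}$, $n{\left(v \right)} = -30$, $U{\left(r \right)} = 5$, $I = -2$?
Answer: $- \frac{1}{308230} \approx -3.2443 \cdot 10^{-6}$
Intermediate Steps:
$m{\left(l \right)} = 49$ ($m{\left(l \right)} = \left(-2 + 9\right)^{2} = 7^{2} = 49$)
$\frac{1}{m{\left(n{\left(U{\left(-4 \right)} \right)} \right)} - 308279} = \frac{1}{49 - 308279} = \frac{1}{-308230} = - \frac{1}{308230}$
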